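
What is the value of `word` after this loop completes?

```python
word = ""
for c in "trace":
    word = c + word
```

Reverse 'trace'
`word` takes the values: "" → "t" → "rt" → "art" → "cart" → "ecart"

Answer: "ecart"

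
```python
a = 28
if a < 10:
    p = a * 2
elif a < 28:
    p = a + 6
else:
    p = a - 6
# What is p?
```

Trace:
`a = 28` → a = 28
`if a < 10: ...` → a < 10 is False, a < 28 is False, take else branch → p = 22
So p = 22

Answer: 22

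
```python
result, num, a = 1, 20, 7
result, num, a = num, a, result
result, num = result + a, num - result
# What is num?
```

Trace:
`result, num, a = 1, 20, 7` → result = 1; num = 20; a = 7
`result, num, a = num, a, result` → result = 20; num = 7; a = 1
`result, num = result + a, num - result` → result = 21; num = -13
So num = -13

Answer: -13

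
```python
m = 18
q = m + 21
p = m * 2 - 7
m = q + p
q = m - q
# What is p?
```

Trace:
`m = 18` → m = 18
`q = m + 21` → q = 39
`p = m * 2 - 7` → p = 29
`m = q + p` → m = 68
`q = m - q` → q = 29
So p = 29

Answer: 29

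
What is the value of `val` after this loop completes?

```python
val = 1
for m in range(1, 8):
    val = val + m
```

Start at 1, add 1 through 7
`val` takes the values: 1 → 2 → 4 → 7 → 11 → 16 → 22 → 29

Answer: 29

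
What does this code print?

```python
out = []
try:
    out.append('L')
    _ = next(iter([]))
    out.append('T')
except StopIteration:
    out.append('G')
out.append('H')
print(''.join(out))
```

Execution trace: 'L' (try body) → 'G' (except StopIteration) → 'H' (after the try/except). Output: LGH

Answer: LGH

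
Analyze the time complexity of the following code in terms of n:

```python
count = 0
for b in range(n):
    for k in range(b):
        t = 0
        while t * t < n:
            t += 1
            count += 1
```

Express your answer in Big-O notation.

Each loop level contributes: n × n × √n. Multiplying the contributions gives O(n^2√n).

Answer: O(n^2√n)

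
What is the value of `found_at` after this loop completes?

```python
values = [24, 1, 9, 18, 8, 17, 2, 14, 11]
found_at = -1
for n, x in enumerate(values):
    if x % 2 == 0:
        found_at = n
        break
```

First even number index in [24, 1, 9, 18, 8, 17, 2, 14, 11]
`found_at` takes the values: -1 → 0

Answer: 0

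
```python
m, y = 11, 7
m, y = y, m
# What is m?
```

Trace:
`m, y = 11, 7` → m = 11; y = 7
`m, y = y, m` → m = 7; y = 11
So m = 7

Answer: 7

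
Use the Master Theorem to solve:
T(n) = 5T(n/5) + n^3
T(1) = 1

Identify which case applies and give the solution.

a=5, b=5, f(n)=n^3. log_5(5) = 1. Since c=3 > 1 and the regularity condition holds (5(n/5)^3 = (5/5^3)n^3 with 5/5^3 < 1), Case 3 applies: T(n) = Θ(f(n)) = O(n^3).

Answer: O(n^3) - Case 3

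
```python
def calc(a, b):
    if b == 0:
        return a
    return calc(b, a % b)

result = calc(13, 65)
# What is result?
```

calc(13, 65) -> calc(65, 13) -> calc(13, 0) -> 13

Answer: 13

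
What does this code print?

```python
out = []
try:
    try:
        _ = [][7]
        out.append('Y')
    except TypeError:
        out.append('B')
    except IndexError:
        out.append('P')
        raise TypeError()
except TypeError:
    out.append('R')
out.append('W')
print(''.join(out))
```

Execution trace: 'P' (inner except IndexError) → 'R' (outer except TypeError) → 'W' (after the try/except). Output: PRW

Answer: PRW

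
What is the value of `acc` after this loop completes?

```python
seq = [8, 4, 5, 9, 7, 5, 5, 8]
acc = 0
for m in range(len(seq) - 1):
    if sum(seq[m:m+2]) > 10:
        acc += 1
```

Count windows with sum > 10
`acc` takes the values: 0 → 1 → 2 → 3 → 4 → 5

Answer: 5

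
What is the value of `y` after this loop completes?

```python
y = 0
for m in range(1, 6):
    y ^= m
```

XOR of 1 to 5
`y` takes the values: 0 → 1 → 3 → 0 → 4 → 1

Answer: 1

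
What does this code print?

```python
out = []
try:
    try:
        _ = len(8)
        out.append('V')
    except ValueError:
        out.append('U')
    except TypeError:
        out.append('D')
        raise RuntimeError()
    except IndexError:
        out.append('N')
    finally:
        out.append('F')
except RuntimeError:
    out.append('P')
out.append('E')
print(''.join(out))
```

Execution trace: 'D' (inner except TypeError) → 'F' (inner finally) → 'P' (outer except RuntimeError) → 'E' (after the try/except). Output: DFPE

Answer: DFPE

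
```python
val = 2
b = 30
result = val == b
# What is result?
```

Trace:
`val = 2` → val = 2
`b = 30` → b = 30
`result = val == b` → result = False
So result = False

Answer: False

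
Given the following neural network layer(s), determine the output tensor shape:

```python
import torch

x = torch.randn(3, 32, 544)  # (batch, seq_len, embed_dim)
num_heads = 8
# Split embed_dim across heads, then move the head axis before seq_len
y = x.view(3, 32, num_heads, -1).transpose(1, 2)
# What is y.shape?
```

Input: (3, 32, 544) -> head_dim = 544 // 8 = 68; after view: (3, 32, 8, 68) -> after transpose(1, 2): (3, 8, 32, 68) -> Output: (3, 8, 32, 68)

Answer: (3, 8, 32, 68)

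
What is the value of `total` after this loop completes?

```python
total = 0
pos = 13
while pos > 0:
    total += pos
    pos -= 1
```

Sum 13 down to 1
`total` takes the values: 0 → 13 → 25 → 36 → 46 → 55 → 63 → 70 → 76 → 81 → 85 → 88 → 90 → 91

Answer: 91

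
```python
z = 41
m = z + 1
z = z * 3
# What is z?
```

Trace:
`z = 41` → z = 41
`m = z + 1` → m = 42
`z = z * 3` → z = 123
So z = 123

Answer: 123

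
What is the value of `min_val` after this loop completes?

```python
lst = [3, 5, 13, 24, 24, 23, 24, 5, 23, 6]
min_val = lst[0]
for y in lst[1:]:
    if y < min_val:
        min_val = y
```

Minimum of [3, 5, 13, 24, 24, 23, 24, 5, 23, 6]
`min_val` takes the values: 3

Answer: 3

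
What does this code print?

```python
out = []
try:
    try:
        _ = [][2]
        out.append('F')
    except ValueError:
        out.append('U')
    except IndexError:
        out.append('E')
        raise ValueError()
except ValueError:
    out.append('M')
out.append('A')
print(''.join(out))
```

Execution trace: 'E' (inner except IndexError) → 'M' (outer except ValueError) → 'A' (after the try/except). Output: EMA

Answer: EMA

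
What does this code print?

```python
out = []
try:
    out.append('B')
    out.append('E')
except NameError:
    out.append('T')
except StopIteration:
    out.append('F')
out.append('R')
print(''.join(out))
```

Execution trace: 'B' (try body) → 'E' (try body, no exception) → 'R' (after the try/except). Output: BER

Answer: BER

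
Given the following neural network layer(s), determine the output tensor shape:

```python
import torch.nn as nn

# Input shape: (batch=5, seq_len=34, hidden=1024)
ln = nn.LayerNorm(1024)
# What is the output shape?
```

Input: (5, 34, 1024) -> Output: (5, 34, 1024)

Answer: (5, 34, 1024)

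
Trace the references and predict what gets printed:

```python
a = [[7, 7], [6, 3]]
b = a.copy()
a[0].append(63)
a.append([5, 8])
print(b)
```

Key concept: shallow copy with nested lists.
Step by step:
`a = [[7, 7], [6, 3]]` → a = [[7, 7], [6, 3]]
`b = a.copy()` → b = [[7, 7], [6, 3]]
`a[0].append(63)` → a = [[7, 7, 63], [6, 3]]; b = [[7, 7, 63], [6, 3]]
`a.append([5, 8])` → a = [[7, 7, 63], [6, 3], [5, 8]]
`print(b)` → prints [[7, 7, 63], [6, 3]]

Answer: [[7, 7, 63], [6, 3]]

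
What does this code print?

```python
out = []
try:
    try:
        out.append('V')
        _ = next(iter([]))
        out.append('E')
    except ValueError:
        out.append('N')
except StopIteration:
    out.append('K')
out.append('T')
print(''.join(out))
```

Execution trace: 'V' (inner try body) → 'K' (outer except StopIteration) → 'T' (after the try/except). Output: VKT

Answer: VKT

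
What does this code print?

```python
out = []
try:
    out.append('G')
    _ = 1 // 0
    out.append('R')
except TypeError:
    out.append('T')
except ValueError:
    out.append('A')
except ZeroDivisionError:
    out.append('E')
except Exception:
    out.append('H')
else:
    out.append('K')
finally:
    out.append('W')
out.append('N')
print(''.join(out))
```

Execution trace: 'G' (try body) → 'E' (except ZeroDivisionError) → 'W' (finally) → 'N' (after the try/except). Output: GEWN

Answer: GEWN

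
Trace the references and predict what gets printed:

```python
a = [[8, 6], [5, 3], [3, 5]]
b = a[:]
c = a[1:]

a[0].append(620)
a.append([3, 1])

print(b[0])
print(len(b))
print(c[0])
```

Key concept: slice with nested mutation.
Step by step:
`a = [[8, 6], [5, 3], [3, 5]]` → a = [[8, 6], [5, 3], [3, 5]]
`b = a[:]` → b = [[8, 6], [5, 3], [3, 5]]
`c = a[1:]` → c = [[5, 3], [3, 5]]
`a[0].append(620)` → a = [[8, 6, 620], [5, 3], [3, 5]]; b = [[8, 6, 620], [5, 3], [3, 5]]
`a.append([3, 1])` → a = [[8, 6, 620], [5, 3], [3, 5], [3, 1]]
`print(b[0])` → prints [8, 6, 620]
`print(len(b))` → prints 3
`print(c[0])` → prints [5, 3]

Answer:
[8, 6, 620]
3
[5, 3]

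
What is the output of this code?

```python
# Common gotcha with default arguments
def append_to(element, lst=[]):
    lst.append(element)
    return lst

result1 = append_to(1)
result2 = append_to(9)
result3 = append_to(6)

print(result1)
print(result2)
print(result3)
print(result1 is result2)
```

Key concept: mutable default argument gotcha.
Step by step:
`result1 = append_to(1)` → result1 = [1]
`result2 = append_to(9)` → result1 = [1, 9] (same object as result2); result2 = [1, 9] (same object as result1)
`result3 = append_to(6)` → result1 = [1, 9, 6] (same object as result2, result3); result2 = [1, 9, 6] (same object as result1, result3); result3 = [1, 9, 6] (same object as result1, result2)
`print(result1)` → prints [1, 9, 6]
`print(result2)` → prints [1, 9, 6]
`print(result3)` → prints [1, 9, 6]
`print(result1 is result2)` → prints True

Answer:
[1, 9, 6]
[1, 9, 6]
[1, 9, 6]
True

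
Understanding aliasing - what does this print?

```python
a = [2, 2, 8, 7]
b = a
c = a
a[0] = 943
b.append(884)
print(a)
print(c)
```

Key concept: multiple aliases.
Step by step:
`a = [2, 2, 8, 7]` → a = [2, 2, 8, 7]
`b = a` → b = [2, 2, 8, 7] (same object as a)
`c = a` → c = [2, 2, 8, 7] (same object as a, b)
`a[0] = 943` → a = [943, 2, 8, 7] (same object as b, c); b = [943, 2, 8, 7] (same object as a, c); c = [943, 2, 8, 7] (same object as a, b)
`b.append(884)` → a = [943, 2, 8, 7, 884] (same object as b, c); b = [943, 2, 8, 7, 884] (same object as a, c); c = [943, 2, 8, 7, 884] (same object as a, b)
`print(a)` → prints [943, 2, 8, 7, 884]
`print(c)` → prints [943, 2, 8, 7, 884]

Answer:
[943, 2, 8, 7, 884]
[943, 2, 8, 7, 884]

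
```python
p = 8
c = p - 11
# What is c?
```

Trace:
`p = 8` → p = 8
`c = p - 11` → c = -3
So c = -3

Answer: -3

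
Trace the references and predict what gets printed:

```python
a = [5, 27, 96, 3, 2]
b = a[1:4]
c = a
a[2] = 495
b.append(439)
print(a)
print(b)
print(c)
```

Key concept: slice vs alias.
Step by step:
`a = [5, 27, 96, 3, 2]` → a = [5, 27, 96, 3, 2]
`b = a[1:4]` → b = [27, 96, 3]
`c = a` → c = [5, 27, 96, 3, 2] (same object as a)
`a[2] = 495` → a = [5, 27, 495, 3, 2] (same object as c); c = [5, 27, 495, 3, 2] (same object as a)
`b.append(439)` → b = [27, 96, 3, 439]
`print(a)` → prints [5, 27, 495, 3, 2]
`print(b)` → prints [27, 96, 3, 439]
`print(c)` → prints [5, 27, 495, 3, 2]

Answer:
[5, 27, 495, 3, 2]
[27, 96, 3, 439]
[5, 27, 495, 3, 2]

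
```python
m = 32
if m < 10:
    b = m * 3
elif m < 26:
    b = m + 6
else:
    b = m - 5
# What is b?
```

Trace:
`m = 32` → m = 32
`if m < 10: ...` → m < 10 is False, m < 26 is False, take else branch → b = 27
So b = 27

Answer: 27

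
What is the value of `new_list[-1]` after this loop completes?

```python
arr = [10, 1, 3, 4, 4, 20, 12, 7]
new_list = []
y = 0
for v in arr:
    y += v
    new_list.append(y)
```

Cumulative sum ends at 61
`new_list` takes the values: [] → [10] → [10, 11] → [10, 11, 14] → [10, 11, 14, 18] → [10, 11, 14, 18, 22] → [10, 11, 14, 18, 22, 42] → [10, 11, 14, 18, 22, 42, 54] → [10, 11, 14, 18, 22, 42, 54, 61]
So `new_list[-1]` = 61

Answer: 61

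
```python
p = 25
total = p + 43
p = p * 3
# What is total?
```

Trace:
`p = 25` → p = 25
`total = p + 43` → total = 68
`p = p * 3` → p = 75
So total = 68

Answer: 68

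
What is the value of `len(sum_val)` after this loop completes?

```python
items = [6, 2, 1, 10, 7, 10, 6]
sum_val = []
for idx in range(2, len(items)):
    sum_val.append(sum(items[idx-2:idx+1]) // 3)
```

Number of 3-element averages
`sum_val` takes the values: [] → [3] → [3, 4] → [3, 4, 6] → [3, 4, 6, 9] → [3, 4, 6, 9, 7]
So `len(sum_val)` = 5

Answer: 5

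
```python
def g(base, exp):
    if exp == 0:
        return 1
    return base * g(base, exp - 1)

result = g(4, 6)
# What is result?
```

g(4, 6) = 4 * 4 * 4 * 4 * 4 * 4 = 4096

Answer: 4096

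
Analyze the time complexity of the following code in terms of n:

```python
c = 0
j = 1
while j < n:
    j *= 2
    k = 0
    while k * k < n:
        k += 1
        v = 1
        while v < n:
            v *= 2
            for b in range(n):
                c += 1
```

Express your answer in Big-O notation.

Each loop level contributes: log n × √n × log n × n. Multiplying the contributions gives O(n√n log² n).

Answer: O(n√n log² n)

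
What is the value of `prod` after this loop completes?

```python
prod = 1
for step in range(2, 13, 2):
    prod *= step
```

Product of even numbers 2 to 12
`prod` takes the values: 1 → 2 → 8 → 48 → 384 → 3840 → 46080

Answer: 46080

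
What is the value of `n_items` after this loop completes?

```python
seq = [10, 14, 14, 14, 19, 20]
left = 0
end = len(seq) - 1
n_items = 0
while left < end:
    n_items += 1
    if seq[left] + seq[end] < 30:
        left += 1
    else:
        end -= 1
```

Steps to find pair summing to 30
`n_items` takes the values: 0 → 1 → 2 → 3 → 4 → 5

Answer: 5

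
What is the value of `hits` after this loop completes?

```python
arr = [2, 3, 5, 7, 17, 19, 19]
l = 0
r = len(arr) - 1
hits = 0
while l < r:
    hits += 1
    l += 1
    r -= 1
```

Iterations until pointers meet (list length 7)
`hits` takes the values: 0 → 1 → 2 → 3

Answer: 3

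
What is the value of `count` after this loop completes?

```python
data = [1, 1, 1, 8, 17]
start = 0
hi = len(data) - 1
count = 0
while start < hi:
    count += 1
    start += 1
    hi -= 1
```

Iterations until pointers meet (list length 5)
`count` takes the values: 0 → 1 → 2

Answer: 2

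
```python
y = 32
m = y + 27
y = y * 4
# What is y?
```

Trace:
`y = 32` → y = 32
`m = y + 27` → m = 59
`y = y * 4` → y = 128
So y = 128

Answer: 128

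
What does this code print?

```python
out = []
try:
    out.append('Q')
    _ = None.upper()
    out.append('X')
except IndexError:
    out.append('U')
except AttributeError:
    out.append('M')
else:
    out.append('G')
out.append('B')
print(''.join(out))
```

Execution trace: 'Q' (try body) → 'M' (except AttributeError) → 'B' (after the try/except). Output: QMB

Answer: QMB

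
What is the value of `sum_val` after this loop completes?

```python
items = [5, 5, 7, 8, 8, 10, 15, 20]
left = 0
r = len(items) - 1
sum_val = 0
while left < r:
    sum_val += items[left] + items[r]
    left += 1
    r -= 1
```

Sum of pairs from ends
`sum_val` takes the values: 0 → 25 → 45 → 62 → 78

Answer: 78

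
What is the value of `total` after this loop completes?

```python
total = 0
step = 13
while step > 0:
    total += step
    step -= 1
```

Sum 13 down to 1
`total` takes the values: 0 → 13 → 25 → 36 → 46 → 55 → 63 → 70 → 76 → 81 → 85 → 88 → 90 → 91

Answer: 91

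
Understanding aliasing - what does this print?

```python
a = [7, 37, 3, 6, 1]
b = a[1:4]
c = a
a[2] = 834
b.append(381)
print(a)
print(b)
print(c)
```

Key concept: slice vs alias.
Step by step:
`a = [7, 37, 3, 6, 1]` → a = [7, 37, 3, 6, 1]
`b = a[1:4]` → b = [37, 3, 6]
`c = a` → c = [7, 37, 3, 6, 1] (same object as a)
`a[2] = 834` → a = [7, 37, 834, 6, 1] (same object as c); c = [7, 37, 834, 6, 1] (same object as a)
`b.append(381)` → b = [37, 3, 6, 381]
`print(a)` → prints [7, 37, 834, 6, 1]
`print(b)` → prints [37, 3, 6, 381]
`print(c)` → prints [7, 37, 834, 6, 1]

Answer:
[7, 37, 834, 6, 1]
[37, 3, 6, 381]
[7, 37, 834, 6, 1]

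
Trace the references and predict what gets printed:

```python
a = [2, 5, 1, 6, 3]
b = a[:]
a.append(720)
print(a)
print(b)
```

Key concept: slice [:] creates copy.
Step by step:
`a = [2, 5, 1, 6, 3]` → a = [2, 5, 1, 6, 3]
`b = a[:]` → b = [2, 5, 1, 6, 3]
`a.append(720)` → a = [2, 5, 1, 6, 3, 720]
`print(a)` → prints [2, 5, 1, 6, 3, 720]
`print(b)` → prints [2, 5, 1, 6, 3]

Answer:
[2, 5, 1, 6, 3, 720]
[2, 5, 1, 6, 3]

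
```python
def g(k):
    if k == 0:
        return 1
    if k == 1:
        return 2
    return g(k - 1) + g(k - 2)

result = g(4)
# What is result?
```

Build up from base cases: g(0)=1, g(1)=2, g(2)=3, g(3)=5, g(4)=8

Answer: 8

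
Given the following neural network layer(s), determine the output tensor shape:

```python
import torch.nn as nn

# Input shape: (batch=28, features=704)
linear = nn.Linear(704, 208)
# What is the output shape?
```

Input: (28, 704) -> Output: (28, 208)

Answer: (28, 208)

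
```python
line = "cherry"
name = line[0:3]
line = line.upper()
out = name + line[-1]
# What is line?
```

Trace:
`line = "cherry"` → line = 'cherry'
`name = line[0:3]` → name = 'che'
`line = line.upper()` → line = 'CHERRY'
`out = name + line[-1]` → out = 'cheY'
So line = 'CHERRY'

Answer: 'CHERRY'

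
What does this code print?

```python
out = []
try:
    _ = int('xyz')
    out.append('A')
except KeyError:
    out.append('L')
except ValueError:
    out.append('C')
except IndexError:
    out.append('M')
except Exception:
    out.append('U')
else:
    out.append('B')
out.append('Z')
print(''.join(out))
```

Execution trace: 'C' (except ValueError) → 'Z' (after the try/except). Output: CZ

Answer: CZ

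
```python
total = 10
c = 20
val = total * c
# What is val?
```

Trace:
`total = 10` → total = 10
`c = 20` → c = 20
`val = total * c` → val = 200
So val = 200

Answer: 200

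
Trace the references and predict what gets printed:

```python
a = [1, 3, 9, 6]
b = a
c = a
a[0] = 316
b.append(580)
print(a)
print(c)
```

Key concept: multiple aliases.
Step by step:
`a = [1, 3, 9, 6]` → a = [1, 3, 9, 6]
`b = a` → b = [1, 3, 9, 6] (same object as a)
`c = a` → c = [1, 3, 9, 6] (same object as a, b)
`a[0] = 316` → a = [316, 3, 9, 6] (same object as b, c); b = [316, 3, 9, 6] (same object as a, c); c = [316, 3, 9, 6] (same object as a, b)
`b.append(580)` → a = [316, 3, 9, 6, 580] (same object as b, c); b = [316, 3, 9, 6, 580] (same object as a, c); c = [316, 3, 9, 6, 580] (same object as a, b)
`print(a)` → prints [316, 3, 9, 6, 580]
`print(c)` → prints [316, 3, 9, 6, 580]

Answer:
[316, 3, 9, 6, 580]
[316, 3, 9, 6, 580]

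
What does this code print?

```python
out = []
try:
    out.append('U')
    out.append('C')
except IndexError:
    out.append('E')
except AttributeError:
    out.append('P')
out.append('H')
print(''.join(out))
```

Execution trace: 'U' (try body) → 'C' (try body, no exception) → 'H' (after the try/except). Output: UCH

Answer: UCH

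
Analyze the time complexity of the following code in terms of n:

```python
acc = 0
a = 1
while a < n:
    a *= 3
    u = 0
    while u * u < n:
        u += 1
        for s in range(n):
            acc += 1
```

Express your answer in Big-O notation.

Each loop level contributes: log n × √n × n. Multiplying the contributions gives O(n√n log n).

Answer: O(n√n log n)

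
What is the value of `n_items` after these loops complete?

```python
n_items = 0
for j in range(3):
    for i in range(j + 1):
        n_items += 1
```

Triangle: 1 + 2 + ... + 3
`n_items` takes the values: 0 → 1 → 2 → 3 → 4 → 5 → 6

Answer: 6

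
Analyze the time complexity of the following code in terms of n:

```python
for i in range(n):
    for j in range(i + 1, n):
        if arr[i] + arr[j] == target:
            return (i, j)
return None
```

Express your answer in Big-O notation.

This is Two sum brute force. Time complexity: O(n²).

Answer: O(n²)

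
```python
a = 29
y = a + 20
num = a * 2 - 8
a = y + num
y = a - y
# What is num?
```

Trace:
`a = 29` → a = 29
`y = a + 20` → y = 49
`num = a * 2 - 8` → num = 50
`a = y + num` → a = 99
`y = a - y` → y = 50
So num = 50

Answer: 50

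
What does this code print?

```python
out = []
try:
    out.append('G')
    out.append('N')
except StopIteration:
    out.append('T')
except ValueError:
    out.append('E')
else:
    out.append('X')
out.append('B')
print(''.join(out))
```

Execution trace: 'G' (try body) → 'N' (try body, no exception) → 'X' (else) → 'B' (after the try/except). Output: GNXB

Answer: GNXB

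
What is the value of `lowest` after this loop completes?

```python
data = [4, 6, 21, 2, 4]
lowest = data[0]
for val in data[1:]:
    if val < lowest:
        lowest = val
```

Minimum of [4, 6, 21, 2, 4]
`lowest` takes the values: 4 → 2

Answer: 2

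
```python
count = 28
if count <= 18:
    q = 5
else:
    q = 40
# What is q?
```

Trace:
`count = 28` → count = 28
`if count <= 18: ...` → count <= 18 is False, take else branch → q = 40
So q = 40

Answer: 40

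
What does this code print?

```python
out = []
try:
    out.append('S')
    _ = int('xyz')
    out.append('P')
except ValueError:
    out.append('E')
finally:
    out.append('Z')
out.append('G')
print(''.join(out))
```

Execution trace: 'S' (try body) → 'E' (except ValueError) → 'Z' (finally) → 'G' (after the try/except). Output: SEZG

Answer: SEZG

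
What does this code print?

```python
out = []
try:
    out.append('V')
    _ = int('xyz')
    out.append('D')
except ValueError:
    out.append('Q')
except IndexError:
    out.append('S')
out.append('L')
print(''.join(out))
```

Execution trace: 'V' (try body) → 'Q' (except ValueError) → 'L' (after the try/except). Output: VQL

Answer: VQL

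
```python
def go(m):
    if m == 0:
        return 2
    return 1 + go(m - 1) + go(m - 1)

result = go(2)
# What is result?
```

go(m) = 1 + 2·go(m-1), go(0)=2. Closed form: (2+1)·2^2 - 1 = 11.

Answer: 11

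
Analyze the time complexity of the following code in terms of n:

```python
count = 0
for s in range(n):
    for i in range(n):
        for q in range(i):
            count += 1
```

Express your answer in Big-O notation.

Each loop level contributes: n × n × n. Multiplying the contributions gives O(n^3).

Answer: O(n^3)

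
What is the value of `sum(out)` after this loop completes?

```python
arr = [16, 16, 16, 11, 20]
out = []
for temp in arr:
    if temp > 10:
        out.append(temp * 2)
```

Sum of doubled values > 10
`out` takes the values: [] → [32] → [32, 32] → [32, 32, 32] → [32, 32, 32, 22] → [32, 32, 32, 22, 40]
So `sum(out)` = 158

Answer: 158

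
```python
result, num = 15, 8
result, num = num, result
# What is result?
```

Trace:
`result, num = 15, 8` → result = 15; num = 8
`result, num = num, result` → result = 8; num = 15
So result = 8

Answer: 8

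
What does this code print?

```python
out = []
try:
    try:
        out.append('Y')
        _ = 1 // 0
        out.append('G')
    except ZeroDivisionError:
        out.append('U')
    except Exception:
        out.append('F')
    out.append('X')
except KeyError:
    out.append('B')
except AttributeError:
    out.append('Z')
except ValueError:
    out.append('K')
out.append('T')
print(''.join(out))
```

Execution trace: 'Y' (inner try body) → 'U' (inner except ZeroDivisionError) → 'X' (try body, no exception) → 'T' (after the try/except). Output: YUXT

Answer: YUXT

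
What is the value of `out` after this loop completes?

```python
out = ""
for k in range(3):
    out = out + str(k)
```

Concatenate digits 0 to 2
`out` takes the values: "" → "0" → "01" → "012"

Answer: "012"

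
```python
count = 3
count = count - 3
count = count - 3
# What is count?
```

Trace:
`count = 3` → count = 3
`count = count - 3` → count = 0
`count = count - 3` → count = -3
So count = -3

Answer: -3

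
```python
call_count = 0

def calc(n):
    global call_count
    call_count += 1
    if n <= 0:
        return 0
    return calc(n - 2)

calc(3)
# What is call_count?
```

Linear recursion stepping by 2: 3 calls from n=3 down to ≤0.

Answer: 3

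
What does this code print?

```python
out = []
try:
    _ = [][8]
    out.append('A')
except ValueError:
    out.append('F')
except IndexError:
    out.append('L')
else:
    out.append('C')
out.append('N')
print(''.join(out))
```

Execution trace: 'L' (except IndexError) → 'N' (after the try/except). Output: LN

Answer: LN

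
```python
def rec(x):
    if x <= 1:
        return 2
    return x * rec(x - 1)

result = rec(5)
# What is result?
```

rec(5) = 5 * 4 * 3 * 2 * 2 = 240

Answer: 240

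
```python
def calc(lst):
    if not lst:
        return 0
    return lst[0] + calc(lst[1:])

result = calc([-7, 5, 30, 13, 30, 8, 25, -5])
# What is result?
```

(-7) + 5 + 30 + 13 + 30 + 8 + 25 + (-5) + 0 = 99

Answer: 99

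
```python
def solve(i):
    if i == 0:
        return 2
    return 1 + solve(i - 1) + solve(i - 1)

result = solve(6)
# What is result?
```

solve(i) = 1 + 2·solve(i-1), solve(0)=2. Closed form: (2+1)·2^6 - 1 = 191.

Answer: 191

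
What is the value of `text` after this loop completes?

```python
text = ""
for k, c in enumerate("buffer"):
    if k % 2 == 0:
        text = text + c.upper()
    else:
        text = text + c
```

Uppercase even positions in 'buffer'
`text` takes the values: "" → "B" → "Bu" → "BuF" → "BuFf" → "BuFfE" → "BuFfEr"

Answer: "BuFfEr"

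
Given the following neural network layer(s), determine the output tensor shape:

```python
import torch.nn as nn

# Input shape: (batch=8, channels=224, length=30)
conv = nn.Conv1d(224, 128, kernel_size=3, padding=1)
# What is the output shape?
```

Input: (8, 224, 30) -> Output: (8, 128, 30)

Answer: (8, 128, 30)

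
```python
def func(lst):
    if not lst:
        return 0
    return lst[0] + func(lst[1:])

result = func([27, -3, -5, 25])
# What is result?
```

27 + (-3) + (-5) + 25 + 0 = 44

Answer: 44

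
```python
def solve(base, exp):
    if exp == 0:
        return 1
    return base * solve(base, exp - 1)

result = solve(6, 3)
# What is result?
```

solve(6, 3) = 6 * 6 * 6 = 216

Answer: 216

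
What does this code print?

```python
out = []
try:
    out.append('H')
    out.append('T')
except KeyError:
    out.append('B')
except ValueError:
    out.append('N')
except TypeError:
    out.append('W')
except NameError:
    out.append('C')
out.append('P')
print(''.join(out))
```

Execution trace: 'H' (try body) → 'T' (try body, no exception) → 'P' (after the try/except). Output: HTP

Answer: HTP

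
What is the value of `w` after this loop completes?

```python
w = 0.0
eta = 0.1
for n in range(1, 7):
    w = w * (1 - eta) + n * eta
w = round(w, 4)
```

Moving average with lr=0.1
`w` takes the values: 0.0 → 0.1 → 0.29 → 0.561 → 0.9049 → 1.31441 → 1.782969 → 1.783

Answer: 1.783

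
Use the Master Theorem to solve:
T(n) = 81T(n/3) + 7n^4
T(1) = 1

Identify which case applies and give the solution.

a=81, b=3, f(n)=7n^4. log_3(81) = 4. Since c=4 = 4, Case 2 applies: T(n) = Θ(n^log_b(a) · log n) = O(n^4 log n).

Answer: O(n^4 log n) - Case 2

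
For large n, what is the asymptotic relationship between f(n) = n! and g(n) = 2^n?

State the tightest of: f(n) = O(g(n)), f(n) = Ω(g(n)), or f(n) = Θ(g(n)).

n! vs 2^n: f(n) = Ω(g(n)) but not O(g(n)) — n! grows strictly faster than 2^n.

Answer: f(n) = Ω(g(n)) but not O(g(n)) — n! grows strictly faster than 2^n.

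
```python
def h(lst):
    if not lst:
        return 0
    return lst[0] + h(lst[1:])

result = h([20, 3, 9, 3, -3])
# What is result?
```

20 + 3 + 9 + 3 + (-3) + 0 = 32

Answer: 32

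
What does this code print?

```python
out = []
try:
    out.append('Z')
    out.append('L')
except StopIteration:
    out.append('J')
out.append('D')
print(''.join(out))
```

Execution trace: 'Z' (try body) → 'L' (try body, no exception) → 'D' (after the try/except). Output: ZLD

Answer: ZLD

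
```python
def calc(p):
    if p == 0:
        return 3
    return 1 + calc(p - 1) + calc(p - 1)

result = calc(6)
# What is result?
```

calc(p) = 1 + 2·calc(p-1), calc(0)=3. Closed form: (3+1)·2^6 - 1 = 255.

Answer: 255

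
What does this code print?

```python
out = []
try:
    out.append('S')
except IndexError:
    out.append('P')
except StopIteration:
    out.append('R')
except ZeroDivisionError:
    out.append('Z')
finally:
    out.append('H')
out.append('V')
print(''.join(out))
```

Execution trace: 'S' (try body, no exception) → 'H' (finally) → 'V' (after the try/except). Output: SHV

Answer: SHV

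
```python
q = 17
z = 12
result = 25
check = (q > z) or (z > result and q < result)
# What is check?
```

Trace:
`q = 17` → q = 17
`z = 12` → z = 12
`result = 25` → result = 25
`check = (q > z) or (z > result and q < result)` → check = True
So check = True

Answer: True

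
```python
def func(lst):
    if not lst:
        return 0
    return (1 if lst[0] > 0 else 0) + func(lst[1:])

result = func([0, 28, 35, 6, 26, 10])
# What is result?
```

Count of positive elements in [0, 28, 35, 6, 26, 10] = 5

Answer: 5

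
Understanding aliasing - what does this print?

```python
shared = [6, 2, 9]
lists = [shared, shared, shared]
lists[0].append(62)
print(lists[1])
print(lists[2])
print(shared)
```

Key concept: list of same reference.
Step by step:
`shared = [6, 2, 9]` → shared = [6, 2, 9]
`lists = [shared, shared, shared]` → lists = [[6, 2, 9], [6, 2, 9], [6, 2, 9]]
`lists[0].append(62)` → shared = [6, 2, 9, 62]; lists = [[6, 2, 9, 62], [6, 2, 9, 62], [6, 2, 9, 62]]
`print(lists[1])` → prints [6, 2, 9, 62]
`print(lists[2])` → prints [6, 2, 9, 62]
`print(shared)` → prints [6, 2, 9, 62]

Answer:
[6, 2, 9, 62]
[6, 2, 9, 62]
[6, 2, 9, 62]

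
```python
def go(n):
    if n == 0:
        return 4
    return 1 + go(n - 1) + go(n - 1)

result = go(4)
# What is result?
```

go(n) = 1 + 2·go(n-1), go(0)=4. Closed form: (4+1)·2^4 - 1 = 79.

Answer: 79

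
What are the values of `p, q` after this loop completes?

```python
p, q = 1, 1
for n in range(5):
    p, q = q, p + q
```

Fibonacci: after 5 iterations
`p, q` takes the values: (1, 1) → (1, 2) → (2, 3) → (3, 5) → (5, 8) → (8, 13)

Answer: 8, 13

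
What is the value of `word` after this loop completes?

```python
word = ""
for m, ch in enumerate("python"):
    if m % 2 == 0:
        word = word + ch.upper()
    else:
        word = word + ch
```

Uppercase even positions in 'python'
`word` takes the values: "" → "P" → "Py" → "PyT" → "PyTh" → "PyThO" → "PyThOn"

Answer: "PyThOn"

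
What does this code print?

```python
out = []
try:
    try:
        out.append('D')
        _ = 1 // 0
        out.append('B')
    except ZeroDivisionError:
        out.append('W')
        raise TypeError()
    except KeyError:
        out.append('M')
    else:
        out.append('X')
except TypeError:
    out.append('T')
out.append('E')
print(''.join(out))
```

Execution trace: 'D' (inner try body) → 'W' (inner except ZeroDivisionError) → 'T' (outer except TypeError) → 'E' (after the try/except). Output: DWTE

Answer: DWTE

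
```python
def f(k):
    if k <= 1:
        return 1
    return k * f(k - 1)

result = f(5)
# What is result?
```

f(5) = 5 * 4 * 3 * 2 * 1 = 120

Answer: 120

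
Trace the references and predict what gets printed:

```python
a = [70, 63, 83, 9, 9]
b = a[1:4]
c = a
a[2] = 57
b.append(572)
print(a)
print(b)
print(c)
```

Key concept: slice vs alias.
Step by step:
`a = [70, 63, 83, 9, 9]` → a = [70, 63, 83, 9, 9]
`b = a[1:4]` → b = [63, 83, 9]
`c = a` → c = [70, 63, 83, 9, 9] (same object as a)
`a[2] = 57` → a = [70, 63, 57, 9, 9] (same object as c); c = [70, 63, 57, 9, 9] (same object as a)
`b.append(572)` → b = [63, 83, 9, 572]
`print(a)` → prints [70, 63, 57, 9, 9]
`print(b)` → prints [63, 83, 9, 572]
`print(c)` → prints [70, 63, 57, 9, 9]

Answer:
[70, 63, 57, 9, 9]
[63, 83, 9, 572]
[70, 63, 57, 9, 9]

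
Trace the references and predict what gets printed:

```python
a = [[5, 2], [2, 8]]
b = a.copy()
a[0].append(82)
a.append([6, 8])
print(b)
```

Key concept: shallow copy with nested lists.
Step by step:
`a = [[5, 2], [2, 8]]` → a = [[5, 2], [2, 8]]
`b = a.copy()` → b = [[5, 2], [2, 8]]
`a[0].append(82)` → a = [[5, 2, 82], [2, 8]]; b = [[5, 2, 82], [2, 8]]
`a.append([6, 8])` → a = [[5, 2, 82], [2, 8], [6, 8]]
`print(b)` → prints [[5, 2, 82], [2, 8]]

Answer: [[5, 2, 82], [2, 8]]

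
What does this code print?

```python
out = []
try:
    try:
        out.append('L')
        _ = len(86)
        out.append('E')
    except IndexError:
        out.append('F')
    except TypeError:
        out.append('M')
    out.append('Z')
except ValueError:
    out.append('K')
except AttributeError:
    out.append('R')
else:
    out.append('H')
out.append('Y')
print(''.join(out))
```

Execution trace: 'L' (inner try body) → 'M' (inner except TypeError) → 'Z' (try body, no exception) → 'H' (else) → 'Y' (after the try/except). Output: LMZHY

Answer: LMZHY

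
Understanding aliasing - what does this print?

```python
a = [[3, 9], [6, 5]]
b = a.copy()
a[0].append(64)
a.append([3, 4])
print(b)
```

Key concept: shallow copy with nested lists.
Step by step:
`a = [[3, 9], [6, 5]]` → a = [[3, 9], [6, 5]]
`b = a.copy()` → b = [[3, 9], [6, 5]]
`a[0].append(64)` → a = [[3, 9, 64], [6, 5]]; b = [[3, 9, 64], [6, 5]]
`a.append([3, 4])` → a = [[3, 9, 64], [6, 5], [3, 4]]
`print(b)` → prints [[3, 9, 64], [6, 5]]

Answer: [[3, 9, 64], [6, 5]]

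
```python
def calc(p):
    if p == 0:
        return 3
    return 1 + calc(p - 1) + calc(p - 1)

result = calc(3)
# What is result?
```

calc(p) = 1 + 2·calc(p-1), calc(0)=3. Closed form: (3+1)·2^3 - 1 = 31.

Answer: 31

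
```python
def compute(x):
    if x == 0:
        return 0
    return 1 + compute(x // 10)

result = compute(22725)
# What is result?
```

Count of digits of 22725: 5

Answer: 5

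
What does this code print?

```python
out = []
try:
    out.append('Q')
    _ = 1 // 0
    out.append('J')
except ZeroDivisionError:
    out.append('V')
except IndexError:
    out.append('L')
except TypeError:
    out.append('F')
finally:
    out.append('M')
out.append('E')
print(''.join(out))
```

Execution trace: 'Q' (try body) → 'V' (except ZeroDivisionError) → 'M' (finally) → 'E' (after the try/except). Output: QVME

Answer: QVME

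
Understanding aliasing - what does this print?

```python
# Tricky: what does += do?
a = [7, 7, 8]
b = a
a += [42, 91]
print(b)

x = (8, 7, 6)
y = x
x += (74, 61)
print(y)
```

Key concept: += behavior differs for mutable vs immutable.
Step by step:
`a = [7, 7, 8]` → a = [7, 7, 8]
`b = a` → b = [7, 7, 8] (same object as a)
`a += [42, 91]` → a = [7, 7, 8, 42, 91] (same object as b); b = [7, 7, 8, 42, 91] (same object as a)
`print(b)` → prints [7, 7, 8, 42, 91]
`x = (8, 7, 6)` → x = (8, 7, 6)
`y = x` → y = (8, 7, 6)
`x += (74, 61)` → x = (8, 7, 6, 74, 61)
`print(y)` → prints (8, 7, 6)

Answer:
[7, 7, 8, 42, 91]
(8, 7, 6)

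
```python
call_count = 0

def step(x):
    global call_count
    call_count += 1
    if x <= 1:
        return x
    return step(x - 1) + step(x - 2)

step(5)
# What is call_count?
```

Calls(x) = 1 + Calls(x-1) + Calls(x-2); Calls(0)=Calls(1)=1. For x=5 this gives 15.

Answer: 15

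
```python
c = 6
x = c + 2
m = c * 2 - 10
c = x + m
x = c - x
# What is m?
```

Trace:
`c = 6` → c = 6
`x = c + 2` → x = 8
`m = c * 2 - 10` → m = 2
`c = x + m` → c = 10
`x = c - x` → x = 2
So m = 2

Answer: 2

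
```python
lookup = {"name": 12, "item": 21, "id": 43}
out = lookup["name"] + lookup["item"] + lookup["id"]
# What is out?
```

Trace:
`lookup = {"name": 12, "item": 21, "id": 43}` → lookup = {'name': 12, 'item': 21, 'id': 43}
`out = lookup["name"] + lookup["item"] + lookup["id"]` → out = 76
So out = 76

Answer: 76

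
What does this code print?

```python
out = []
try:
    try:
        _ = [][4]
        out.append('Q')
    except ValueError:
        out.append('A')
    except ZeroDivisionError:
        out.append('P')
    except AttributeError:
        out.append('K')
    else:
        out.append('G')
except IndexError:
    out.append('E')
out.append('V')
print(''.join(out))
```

Execution trace: 'E' (outer except IndexError) → 'V' (after the try/except). Output: EV

Answer: EV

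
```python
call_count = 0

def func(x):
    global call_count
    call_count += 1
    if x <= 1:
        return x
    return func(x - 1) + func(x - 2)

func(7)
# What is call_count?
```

Calls(x) = 1 + Calls(x-1) + Calls(x-2); Calls(0)=Calls(1)=1. For x=7 this gives 41.

Answer: 41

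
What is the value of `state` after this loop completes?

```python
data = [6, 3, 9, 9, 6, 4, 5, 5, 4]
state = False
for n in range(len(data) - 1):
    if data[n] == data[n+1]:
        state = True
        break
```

Check consecutive duplicates in [6, 3, 9, 9, 6, 4, 5, 5, 4]
`state` takes the values: False → True

Answer: True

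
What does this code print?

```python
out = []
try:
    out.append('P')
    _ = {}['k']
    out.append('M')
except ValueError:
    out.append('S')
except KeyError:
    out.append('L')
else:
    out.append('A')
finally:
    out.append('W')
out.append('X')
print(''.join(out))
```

Execution trace: 'P' (try body) → 'L' (except KeyError) → 'W' (finally) → 'X' (after the try/except). Output: PLWX

Answer: PLWX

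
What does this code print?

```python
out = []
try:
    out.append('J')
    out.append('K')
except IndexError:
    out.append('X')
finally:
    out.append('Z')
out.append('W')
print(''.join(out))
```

Execution trace: 'J' (try body) → 'K' (try body, no exception) → 'Z' (finally) → 'W' (after the try/except). Output: JKZW

Answer: JKZW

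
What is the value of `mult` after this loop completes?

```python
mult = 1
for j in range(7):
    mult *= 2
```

2^7 = 128
`mult` takes the values: 1 → 2 → 4 → 8 → 16 → 32 → 64 → 128

Answer: 128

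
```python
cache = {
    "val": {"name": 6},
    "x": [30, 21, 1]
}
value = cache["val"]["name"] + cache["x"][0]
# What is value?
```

Trace:
`cache = { ...` → cache = {'val': {'name': 6}, 'x': [30, 21, 1]}
`value = cache["val"]["name"] + cache["x"][0]` → value = 36
So value = 36

Answer: 36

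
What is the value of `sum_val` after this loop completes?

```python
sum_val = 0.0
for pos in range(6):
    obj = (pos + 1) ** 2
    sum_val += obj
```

Sum of squared losses 1² + 2² + ... + 6²
`sum_val` takes the values: 0.0 → 1.0 → 5.0 → 14.0 → 30.0 → 55.0 → 91.0

Answer: 91.0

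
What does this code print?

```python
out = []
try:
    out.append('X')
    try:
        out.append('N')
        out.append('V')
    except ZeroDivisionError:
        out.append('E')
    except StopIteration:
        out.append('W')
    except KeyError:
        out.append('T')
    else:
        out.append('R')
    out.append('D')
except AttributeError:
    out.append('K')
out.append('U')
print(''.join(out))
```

Execution trace: 'X' (try body) → 'N' (inner try body) → 'V' (inner try body, no exception) → 'R' (inner else) → 'D' (try body, no exception) → 'U' (after the try/except). Output: XNVRDU

Answer: XNVRDU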